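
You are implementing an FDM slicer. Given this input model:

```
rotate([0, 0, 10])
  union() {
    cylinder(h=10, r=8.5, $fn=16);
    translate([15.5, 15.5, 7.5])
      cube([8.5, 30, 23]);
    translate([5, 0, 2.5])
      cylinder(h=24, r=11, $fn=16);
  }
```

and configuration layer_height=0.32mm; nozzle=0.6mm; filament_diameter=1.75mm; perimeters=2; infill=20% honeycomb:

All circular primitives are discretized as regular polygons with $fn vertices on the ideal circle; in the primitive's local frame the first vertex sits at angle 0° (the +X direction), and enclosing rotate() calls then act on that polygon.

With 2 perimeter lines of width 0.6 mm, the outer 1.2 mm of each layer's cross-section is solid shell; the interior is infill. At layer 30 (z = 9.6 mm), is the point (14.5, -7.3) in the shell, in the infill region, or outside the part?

outside

At z = 9.6 mm: the r=8.5 cylinder contributes a regular 16-gon of circumradius 8.5; the cube at (15.5, 15.5) (footprint 8.5×30) is included at this height; the r=11 cylinder at (5, 0) contributes a regular 16-gon of circumradius 11; Merging all regions: the regions partially overlap (shared area 188.34 mm²), so overlapping operands fuse into one piece — 2 connected regions; (whole slice rotated 10° about Z — lengths, areas and connectivity unchanged). Overall, the cross-section has 2 separate islands. Undo the 10° rotation: the query point maps to (13.012, -9.707) in the un-rotated model frame. The nearest boundary edge runs (12.78, -7.78)→(9.21, -10.16); distance from the point to it = 1.73 mm. The point is not inside any of the regions above, so it lies outside the cross-section (1.73 mm from the nearest boundary).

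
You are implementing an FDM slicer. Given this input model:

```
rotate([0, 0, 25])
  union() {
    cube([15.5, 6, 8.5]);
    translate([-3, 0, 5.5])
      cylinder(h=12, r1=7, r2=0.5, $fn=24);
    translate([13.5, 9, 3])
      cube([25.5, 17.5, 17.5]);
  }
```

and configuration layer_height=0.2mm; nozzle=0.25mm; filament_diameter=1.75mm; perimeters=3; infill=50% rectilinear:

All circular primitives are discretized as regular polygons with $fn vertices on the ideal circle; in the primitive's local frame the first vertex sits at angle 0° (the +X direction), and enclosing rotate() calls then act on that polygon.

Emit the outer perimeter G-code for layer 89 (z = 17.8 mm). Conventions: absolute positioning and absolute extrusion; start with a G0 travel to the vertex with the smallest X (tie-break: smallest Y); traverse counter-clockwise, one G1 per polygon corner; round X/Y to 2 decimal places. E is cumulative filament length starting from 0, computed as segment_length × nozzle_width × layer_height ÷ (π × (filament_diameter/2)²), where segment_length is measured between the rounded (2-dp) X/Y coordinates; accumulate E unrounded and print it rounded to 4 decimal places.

G0 X1.04 Y29.72 Z17.80
G1 X8.43 Y13.86 E0.3637
G1 X31.54 Y24.64 E0.8938
G1 X24.15 Y40.50 E1.2575
G1 X1.04 Y29.72 E1.7876

At z = 17.8 mm: the cube is not intersected at this z (z outside [0, 8.5]); the cone at (-3, 0) is not intersected at this z (z outside [5.5, 17.5]); the 25.5×17.5 cube at (13.5, 9) contributes its full rectangle; Taking the union: only the 25.5×17.5 cube at (13.5, 9) is present, so the union is just that shape — 1 connected region; (rotated 25° about Z; rotation is an isometry so areas/perimeters/island counts are preserved). The outline is a single polygon with 4 vertices. Extrusion per mm of travel: 0.25 × 0.2 / (π × 0.875²) = 0.020788. Accumulating E over each segment gives final E = 1.7876.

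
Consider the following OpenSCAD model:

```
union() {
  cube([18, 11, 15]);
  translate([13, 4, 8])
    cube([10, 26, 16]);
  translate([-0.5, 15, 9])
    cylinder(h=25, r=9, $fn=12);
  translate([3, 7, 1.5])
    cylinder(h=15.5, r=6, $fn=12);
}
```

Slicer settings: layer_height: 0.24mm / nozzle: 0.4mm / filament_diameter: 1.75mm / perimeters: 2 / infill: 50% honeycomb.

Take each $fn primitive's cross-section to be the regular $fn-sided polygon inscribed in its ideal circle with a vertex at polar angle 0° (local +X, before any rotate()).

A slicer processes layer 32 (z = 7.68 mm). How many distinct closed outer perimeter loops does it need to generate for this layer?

At z = 7.68 mm: the cube (footprint 18×11) is included at this height; the cube at (13, 4) is not intersected at this z (z outside [8, 24]); the cylinder at (-0.5, 15) is absent (z outside [9, 34]); the cylinder at (3, 7): section is a regular 12-gon, circumradius r=6; Taking the union: the regions partially overlap (shared area 77.28 mm²), so overlapping operands fuse into one piece — 1 connected region. The result has 1 disconnected region.

1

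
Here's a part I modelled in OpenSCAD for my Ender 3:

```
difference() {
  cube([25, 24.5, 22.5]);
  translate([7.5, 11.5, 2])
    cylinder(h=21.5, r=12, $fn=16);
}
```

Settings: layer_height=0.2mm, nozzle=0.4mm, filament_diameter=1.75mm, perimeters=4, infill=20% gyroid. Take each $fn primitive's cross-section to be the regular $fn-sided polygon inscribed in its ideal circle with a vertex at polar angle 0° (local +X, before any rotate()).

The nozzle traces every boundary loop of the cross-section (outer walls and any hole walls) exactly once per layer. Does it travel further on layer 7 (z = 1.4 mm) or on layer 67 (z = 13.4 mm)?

Layer 7 (z = 1.4): the cube is present — its section is the full 25×24.5 rectangle (perimeter 99.00 mm); the cylinder at (7.5, 11.5) is not intersected at this z (z outside [2, 23.5]); Subtracting the remaining from the first: none of the subtracted shapes is present at this height, so the 25×24.5 cube is unchanged — boundary = 99.00 mm. So its perimeter = 99.00 mm. Layer 67 (z = 13.4): the cube (footprint 25×24.5) is included at this height (perimeter 99.00 mm); the r=12 cylinder at (7.5, 11.5) contributes a regular 16-gon of circumradius 12 (perimeter = 2·16·12.000·sin(180°/16) = 74.91 mm); After the difference (first − rest): starting from the 25×24.5 cube, the r=12 cylinder at (7.5, 11.5) partially overlaps it — only the 384.01 mm² overlap (of its 440.85 mm²) is removed, clipping the outline — boundary = 124.38 mm. So its perimeter = 124.38 mm. Layer 67 is larger (124.38 vs 99.00 mm).

layer 67 (z = 13.4 mm)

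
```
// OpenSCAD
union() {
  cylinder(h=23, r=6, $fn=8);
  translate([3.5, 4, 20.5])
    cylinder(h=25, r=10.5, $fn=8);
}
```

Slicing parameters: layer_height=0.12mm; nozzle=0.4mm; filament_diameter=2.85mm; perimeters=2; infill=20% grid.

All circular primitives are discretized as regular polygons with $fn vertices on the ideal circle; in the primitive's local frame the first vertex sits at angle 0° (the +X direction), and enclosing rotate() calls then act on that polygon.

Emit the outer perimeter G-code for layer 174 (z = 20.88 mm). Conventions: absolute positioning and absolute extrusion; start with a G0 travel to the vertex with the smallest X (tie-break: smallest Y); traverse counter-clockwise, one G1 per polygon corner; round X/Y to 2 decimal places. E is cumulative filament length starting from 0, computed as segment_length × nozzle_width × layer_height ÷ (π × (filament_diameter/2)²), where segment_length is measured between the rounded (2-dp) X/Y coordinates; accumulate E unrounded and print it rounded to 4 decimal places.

G0 X-7.00 Y4.00 Z20.88
G1 X-5.67 Y0.79 E0.0261
G1 X-6.00 Y0.00 E0.0326
G1 X-4.24 Y-4.24 E0.0671
G1 X0.00 Y-6.00 E0.1017
G1 X1.15 Y-5.53 E0.1110
G1 X3.50 Y-6.50 E0.1301
G1 X10.92 Y-3.42 E0.1906
G1 X14.00 Y4.00 E0.2510
G1 X10.92 Y11.42 E0.3115
G1 X3.50 Y14.50 E0.3719
G1 X-3.92 Y11.42 E0.4324
G1 X-7.00 Y4.00 E0.4928

At z = 20.88 mm: the r=6 cylinder contributes a regular 8-gon of circumradius 6; the r=10.5 cylinder at (3.5, 4) gives a regular 8-gon of circumradius 10.5 (constant along its height); Taking the union: the regions partially overlap (shared area 94.62 mm²), so overlapping operands fuse into one piece — 1 connected region. The outline is a single polygon with 12 vertices. Extrusion per mm of travel: 0.4 × 0.12 / (π × 1.425²) = 0.007524. Accumulating E over each segment gives final E = 0.4928.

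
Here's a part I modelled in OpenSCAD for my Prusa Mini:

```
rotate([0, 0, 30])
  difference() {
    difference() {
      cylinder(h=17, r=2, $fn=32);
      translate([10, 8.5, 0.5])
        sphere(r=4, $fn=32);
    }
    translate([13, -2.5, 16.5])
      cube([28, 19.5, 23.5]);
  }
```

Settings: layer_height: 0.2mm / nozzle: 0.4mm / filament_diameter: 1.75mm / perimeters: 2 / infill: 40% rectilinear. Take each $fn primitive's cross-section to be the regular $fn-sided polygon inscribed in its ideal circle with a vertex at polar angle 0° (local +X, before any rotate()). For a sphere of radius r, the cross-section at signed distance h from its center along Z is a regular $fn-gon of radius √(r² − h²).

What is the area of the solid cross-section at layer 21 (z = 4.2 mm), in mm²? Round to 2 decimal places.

At z = 4.2 mm: the cylinder: section is a regular 32-gon, circumradius r=2 (area = (32/2)·2.000²·sin(360°/32) = 12.49 mm²); the r=4 sphere at (10, 8.5) slices to a regular 32-gon of circumradius 1.520 (√(r²−h²) with h=3.7 from center) (area = (32/2)·1.520²·sin(360°/32) = 7.21 mm²); Subtracting the remaining from the first: starting from the r=2 cylinder (12.49 mm²), the r=4 sphere at (10, 8.5) misses the remaining region (no effect) — area = 12.49 mm²; the cube at (13, -2.5) is absent (z outside [16.5, 40]); Taking the first minus the rest: none of the subtracted shapes is present at this height, so that combined region is unchanged — area = 12.49 mm²; (whole slice rotated 30° about Z — lengths, areas and connectivity unchanged). Overall, the cross-section is a single solid region. Net area = 12.49 mm².

12.49 mm²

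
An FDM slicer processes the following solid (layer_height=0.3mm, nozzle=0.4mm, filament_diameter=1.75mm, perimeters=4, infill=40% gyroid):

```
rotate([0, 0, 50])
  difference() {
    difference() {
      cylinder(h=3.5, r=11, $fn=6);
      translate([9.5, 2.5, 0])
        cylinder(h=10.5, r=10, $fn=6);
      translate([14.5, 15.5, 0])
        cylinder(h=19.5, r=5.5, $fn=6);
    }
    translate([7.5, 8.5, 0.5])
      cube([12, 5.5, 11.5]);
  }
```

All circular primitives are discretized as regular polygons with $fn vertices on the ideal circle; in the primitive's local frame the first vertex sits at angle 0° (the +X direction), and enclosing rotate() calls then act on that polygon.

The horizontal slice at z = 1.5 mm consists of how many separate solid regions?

1

At z = 1.5 mm: the r=11 cylinder gives a regular 6-gon of circumradius 11 (constant along its height); the r=10 cylinder at (9.5, 2.5) gives a regular 6-gon of circumradius 10 (constant along its height); the r=5.5 cylinder at (14.5, 15.5) gives a regular 6-gon of circumradius 5.5 (constant along its height); After the difference (first − rest): starting from the r=11 cylinder, the r=10 cylinder at (9.5, 2.5) partially overlaps it — only the 107.34 mm² overlap (of its 259.81 mm²) is removed, clipping the outline; the r=5.5 cylinder at (14.5, 15.5) misses the remaining region (no effect) — 1 connected region; the 12×5.5 cube at (7.5, 8.5) contributes its full rectangle; Subtracting the remaining from the first: starting from that combined region, the 12×5.5 cube at (7.5, 8.5) misses the remaining region (no effect) — 1 connected region; (whole slice rotated 50° about Z — lengths, areas and connectivity unchanged). The result has 1 disconnected region.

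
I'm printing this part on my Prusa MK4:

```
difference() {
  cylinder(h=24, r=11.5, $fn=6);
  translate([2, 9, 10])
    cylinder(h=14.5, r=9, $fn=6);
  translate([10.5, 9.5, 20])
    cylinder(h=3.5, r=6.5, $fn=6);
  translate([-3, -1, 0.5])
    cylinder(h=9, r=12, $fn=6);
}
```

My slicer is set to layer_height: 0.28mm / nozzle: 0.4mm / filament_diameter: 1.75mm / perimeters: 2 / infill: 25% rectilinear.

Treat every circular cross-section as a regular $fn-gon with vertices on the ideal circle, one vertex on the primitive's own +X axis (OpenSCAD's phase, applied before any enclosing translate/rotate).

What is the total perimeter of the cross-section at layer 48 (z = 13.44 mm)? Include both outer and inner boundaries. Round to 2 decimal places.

71.50 mm

At z = 13.44 mm: the cylinder: section is a regular 6-gon, circumradius r=11.5 (perimeter = 2·6·11.500·sin(180°/6) = 69.00 mm); the r=9 cylinder at (2, 9) gives a regular 6-gon of circumradius 9 (constant along its height) (perimeter = 2·6·9.000·sin(180°/6) = 54.00 mm); the cylinder at (10.5, 9.5) is not intersected at this z (z outside [20, 23.5]); the cylinder at (-3, -1) is absent (z outside [0.5, 9.5]); Taking the first minus the rest: starting from the r=11.5 cylinder, the r=9 cylinder at (2, 9) partially overlaps it — only the 107.03 mm² overlap (of its 210.44 mm²) is removed, clipping the outline — boundary = 71.50 mm. Overall, the cross-section is a single solid region. Total boundary length (outer) = 71.50 mm.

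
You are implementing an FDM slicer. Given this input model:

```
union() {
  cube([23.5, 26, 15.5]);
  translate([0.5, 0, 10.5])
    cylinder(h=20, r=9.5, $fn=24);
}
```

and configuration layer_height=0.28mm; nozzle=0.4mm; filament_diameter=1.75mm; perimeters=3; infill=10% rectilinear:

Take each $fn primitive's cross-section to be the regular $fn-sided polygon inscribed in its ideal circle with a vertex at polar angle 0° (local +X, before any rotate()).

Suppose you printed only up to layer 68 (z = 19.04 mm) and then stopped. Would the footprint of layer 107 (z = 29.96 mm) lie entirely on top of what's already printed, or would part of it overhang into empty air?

entirely on top

Compare the two slices. At z = 19.04: the cube does not reach this height (z outside [0, 15.5]); the cylinder at (0.5, 0): section is a regular 24-gon, circumradius r=9.5 (area = (24/2)·9.500²·sin(360°/24) = 280.30 mm²); Merging all regions: only the r=9.5 cylinder at (0.5, 0) is present, so the union is just that shape — area = 280.30 mm². At z = 29.96: the cube is not intersected at this z (z outside [0, 15.5]); the r=9.5 cylinder at (0.5, 0) gives a regular 24-gon of circumradius 9.5 (constant along its height) (area = (24/2)·9.500²·sin(360°/24) = 280.30 mm²); Taking the union: only the r=9.5 cylinder at (0.5, 0) is present, so the union is just that shape — area = 280.30 mm². Checking containment: the cross-section at z = 29.96 is a subset of the cross-section at z = 19.04.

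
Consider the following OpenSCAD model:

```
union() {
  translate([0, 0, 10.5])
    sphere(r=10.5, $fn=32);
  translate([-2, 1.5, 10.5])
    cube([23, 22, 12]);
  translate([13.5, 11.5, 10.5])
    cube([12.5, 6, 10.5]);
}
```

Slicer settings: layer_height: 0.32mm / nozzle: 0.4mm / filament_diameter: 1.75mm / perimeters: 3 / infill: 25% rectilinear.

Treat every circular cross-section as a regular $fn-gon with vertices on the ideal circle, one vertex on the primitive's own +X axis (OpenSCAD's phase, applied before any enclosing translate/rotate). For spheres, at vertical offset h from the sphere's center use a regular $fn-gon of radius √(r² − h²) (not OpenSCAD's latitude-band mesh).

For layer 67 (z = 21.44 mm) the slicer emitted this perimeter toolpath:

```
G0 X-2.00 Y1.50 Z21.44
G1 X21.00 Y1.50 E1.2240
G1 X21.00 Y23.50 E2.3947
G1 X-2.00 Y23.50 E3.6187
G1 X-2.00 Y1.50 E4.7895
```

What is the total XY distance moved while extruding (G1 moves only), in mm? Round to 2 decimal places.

Sum the Euclidean lengths of each G1 segment: total = 90.00 mm.

90.00 mm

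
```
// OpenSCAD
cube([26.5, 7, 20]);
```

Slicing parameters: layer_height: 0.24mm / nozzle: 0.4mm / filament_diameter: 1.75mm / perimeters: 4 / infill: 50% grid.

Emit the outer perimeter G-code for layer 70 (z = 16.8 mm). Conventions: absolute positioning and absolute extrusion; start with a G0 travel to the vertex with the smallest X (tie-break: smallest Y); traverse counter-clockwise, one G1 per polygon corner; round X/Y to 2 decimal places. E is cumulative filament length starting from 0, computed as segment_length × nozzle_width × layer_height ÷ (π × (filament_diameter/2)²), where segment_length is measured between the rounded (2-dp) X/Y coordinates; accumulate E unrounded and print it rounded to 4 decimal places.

G0 X0.00 Y0.00 Z16.80
G1 X26.50 Y0.00 E1.0577
G1 X26.50 Y7.00 E1.3371
G1 X0.00 Y7.00 E2.3947
G1 X0.00 Y0.00 E2.6741

At z = 16.8 mm: the cube (footprint 26.5×7) is included at this height. The outline is a single polygon with 4 vertices. Extrusion per mm of travel: 0.4 × 0.24 / (π × 0.875²) = 0.039912. Accumulating E over each segment gives final E = 2.6741.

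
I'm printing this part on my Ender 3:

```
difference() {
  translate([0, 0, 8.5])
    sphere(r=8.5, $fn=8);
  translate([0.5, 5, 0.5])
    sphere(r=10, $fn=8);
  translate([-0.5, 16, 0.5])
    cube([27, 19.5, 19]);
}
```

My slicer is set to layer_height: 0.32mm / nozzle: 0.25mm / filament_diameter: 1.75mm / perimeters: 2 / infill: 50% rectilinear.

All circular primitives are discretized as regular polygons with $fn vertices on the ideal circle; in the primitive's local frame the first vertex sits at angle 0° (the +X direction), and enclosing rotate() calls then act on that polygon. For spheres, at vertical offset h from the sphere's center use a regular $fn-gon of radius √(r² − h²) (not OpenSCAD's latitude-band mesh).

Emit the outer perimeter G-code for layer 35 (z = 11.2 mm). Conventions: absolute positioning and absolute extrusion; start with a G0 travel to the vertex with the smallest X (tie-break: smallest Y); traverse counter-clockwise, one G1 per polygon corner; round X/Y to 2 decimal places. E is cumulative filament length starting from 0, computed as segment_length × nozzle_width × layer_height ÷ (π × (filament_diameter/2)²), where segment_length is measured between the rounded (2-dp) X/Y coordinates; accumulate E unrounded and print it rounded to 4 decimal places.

G0 X-8.06 Y0.00 Z11.20
G1 X-5.70 Y-5.70 E0.2052
G1 X0.00 Y-8.06 E0.4104
G1 X5.70 Y-5.70 E0.6156
G1 X8.06 Y0.00 E0.8208
G1 X5.70 Y5.70 E1.0259
G1 X0.00 Y8.06 E1.2311
G1 X-5.70 Y5.70 E1.4363
G1 X-8.06 Y0.00 E1.6415

At z = 11.2 mm: the sphere: section is a regular 8-gon, circumradius = √(r²−h²) = √(8.5²−2.7²) = 8.060; the sphere at (0.5, 5) is not intersected at this z (|z−center|=10.700 > r=10); the 27×19.5 cube at (-0.5, 16) contributes its full rectangle; Taking the first minus the rest: starting from the r=8.5 sphere, the 27×19.5 cube at (-0.5, 16) misses the remaining region (no effect) — 1 connected region. The outline is a single polygon with 8 vertices. Extrusion per mm of travel: 0.25 × 0.32 / (π × 0.875²) = 0.033260. Accumulating E over each segment gives final E = 1.6415.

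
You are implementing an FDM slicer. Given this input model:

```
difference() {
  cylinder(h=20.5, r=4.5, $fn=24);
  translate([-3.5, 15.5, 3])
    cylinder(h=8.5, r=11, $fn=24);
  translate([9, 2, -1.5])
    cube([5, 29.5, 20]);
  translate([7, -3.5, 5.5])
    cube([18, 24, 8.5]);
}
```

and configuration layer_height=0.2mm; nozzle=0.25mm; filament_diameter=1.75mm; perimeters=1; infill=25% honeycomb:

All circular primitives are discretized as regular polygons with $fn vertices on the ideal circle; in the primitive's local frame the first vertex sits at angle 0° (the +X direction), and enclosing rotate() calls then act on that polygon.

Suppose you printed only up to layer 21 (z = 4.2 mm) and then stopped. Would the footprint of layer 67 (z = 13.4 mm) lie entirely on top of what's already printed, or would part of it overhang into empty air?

Compare the two slices. At z = 4.2: the r=4.5 cylinder gives a regular 24-gon of circumradius 4.5 (constant along its height) (area = (24/2)·4.500²·sin(360°/24) = 62.89 mm²); the r=11 cylinder at (-3.5, 15.5) gives a regular 24-gon of circumradius 11 (constant along its height) (area = (24/2)·11.000²·sin(360°/24) = 375.81 mm²); the cube at (9, 2) is present — its section is the full 5×29.5 rectangle (area 147.50 mm²); the cube at (7, -3.5) is not intersected at this z (z outside [5.5, 14]); Taking the first minus the rest: starting from the r=4.5 cylinder (62.89 mm²), the r=11 cylinder at (-3.5, 15.5) misses the remaining region (no effect); the 5×29.5 cube at (9, 2) misses the remaining region (no effect) — area = 62.89 mm². At z = 13.4: the r=4.5 cylinder gives a regular 24-gon of circumradius 4.5 (constant along its height) (area = (24/2)·4.500²·sin(360°/24) = 62.89 mm²); the cylinder at (-3.5, 15.5) is absent (z outside [3, 11.5]); the cube at (9, 2) (footprint 5×29.5) is included at this height (area 147.50 mm²); the cube at (7, -3.5) (footprint 18×24) is included at this height (area 432.00 mm²); Taking the first minus the rest: starting from the r=4.5 cylinder (62.89 mm²), the 5×29.5 cube at (9, 2) misses the remaining region (no effect); the 18×24 cube at (7, -3.5) misses the remaining region (no effect) — area = 62.89 mm². Checking containment: the cross-section at z = 13.4 is a subset of the cross-section at z = 4.2.

entirely on top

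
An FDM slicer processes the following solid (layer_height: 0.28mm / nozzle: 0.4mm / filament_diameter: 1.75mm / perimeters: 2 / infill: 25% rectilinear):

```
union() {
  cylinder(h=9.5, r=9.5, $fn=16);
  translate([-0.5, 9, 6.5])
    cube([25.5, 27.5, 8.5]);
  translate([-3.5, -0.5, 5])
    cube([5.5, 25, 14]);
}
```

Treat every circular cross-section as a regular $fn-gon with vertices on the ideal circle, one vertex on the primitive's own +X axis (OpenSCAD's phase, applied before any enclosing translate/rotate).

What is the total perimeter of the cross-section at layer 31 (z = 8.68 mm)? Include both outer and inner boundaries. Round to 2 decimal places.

159.36 mm

At z = 8.68 mm: the cylinder: section is a regular 16-gon, circumradius r=9.5 (perimeter = 2·16·9.500·sin(180°/16) = 59.31 mm); the cube at (-0.5, 9) (footprint 25.5×27.5) is included at this height (perimeter 106.00 mm); the 5.5×25 cube at (-3.5, -0.5) contributes its full rectangle (perimeter 61.00 mm); Combining (union): the regions partially overlap (shared area 92.16 mm²), so the edge portions inside another operand are dropped and the merged outline is re-measured after clipping — boundary = 159.36 mm. Overall, the cross-section is a single solid region. Total boundary length (outer) = 159.36 mm.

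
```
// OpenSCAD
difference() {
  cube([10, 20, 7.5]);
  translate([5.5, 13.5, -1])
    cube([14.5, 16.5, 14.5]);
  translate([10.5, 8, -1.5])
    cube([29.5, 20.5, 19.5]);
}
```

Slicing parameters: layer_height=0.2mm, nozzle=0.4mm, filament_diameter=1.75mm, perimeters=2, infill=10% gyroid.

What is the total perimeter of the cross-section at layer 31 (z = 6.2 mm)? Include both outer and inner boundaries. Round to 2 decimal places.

60.00 mm

At z = 6.2 mm: the cube (footprint 10×20) is included at this height (perimeter 60.00 mm); the 14.5×16.5 cube at (5.5, 13.5) contributes its full rectangle (perimeter 62.00 mm); the cube at (10.5, 8) (footprint 29.5×20.5) is included at this height (perimeter 100.00 mm); Subtracting the remaining from the first: starting from the 10×20 cube, the 14.5×16.5 cube at (5.5, 13.5) partially overlaps it — only the 29.25 mm² overlap (of its 239.25 mm²) is removed, clipping the outline; the 29.5×20.5 cube at (10.5, 8) misses the remaining region (no effect) — boundary = 60.00 mm. Overall, the cross-section is a single solid region. Total boundary length (outer) = 60.00 mm.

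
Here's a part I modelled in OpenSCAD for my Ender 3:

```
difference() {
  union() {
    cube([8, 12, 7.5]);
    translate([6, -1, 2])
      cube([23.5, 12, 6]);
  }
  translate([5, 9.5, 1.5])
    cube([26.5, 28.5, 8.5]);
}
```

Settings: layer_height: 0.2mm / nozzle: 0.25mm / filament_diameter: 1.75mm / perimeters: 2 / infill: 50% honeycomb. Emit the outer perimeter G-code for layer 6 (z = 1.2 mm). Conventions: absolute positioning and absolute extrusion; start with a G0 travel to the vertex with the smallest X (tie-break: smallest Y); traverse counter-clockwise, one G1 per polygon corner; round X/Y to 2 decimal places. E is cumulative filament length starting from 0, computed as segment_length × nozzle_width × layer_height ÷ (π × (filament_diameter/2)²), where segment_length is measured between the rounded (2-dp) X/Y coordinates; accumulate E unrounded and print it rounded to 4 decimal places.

G0 X0.00 Y0.00 Z1.20
G1 X8.00 Y0.00 E0.1663
G1 X8.00 Y12.00 E0.4158
G1 X0.00 Y12.00 E0.5821
G1 X0.00 Y0.00 E0.8315

At z = 1.2 mm: the cube is present — its section is the full 8×12 rectangle; the cube at (6, -1) does not reach this height (z outside [2, 8]); Taking the union: only the 8×12 cube is present, so the union is just that shape — 1 connected region; the cube at (5, 9.5) is not intersected at this z (z outside [1.5, 10]); Taking the first minus the rest: none of the subtracted shapes is present at this height, so that combined region is unchanged — 1 connected region. The outline is a single polygon with 4 vertices. Extrusion per mm of travel: 0.25 × 0.2 / (π × 0.875²) = 0.020788. Accumulating E over each segment gives final E = 0.8315.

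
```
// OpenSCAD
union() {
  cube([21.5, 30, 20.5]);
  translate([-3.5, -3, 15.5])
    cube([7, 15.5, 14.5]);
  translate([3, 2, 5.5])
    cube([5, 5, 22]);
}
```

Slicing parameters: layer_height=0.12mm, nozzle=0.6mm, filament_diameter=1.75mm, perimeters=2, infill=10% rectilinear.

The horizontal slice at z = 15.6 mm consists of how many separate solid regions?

1

At z = 15.6 mm: the 21.5×30 cube contributes its full rectangle; the cube at (-3.5, -3) (footprint 7×15.5) is included at this height; the cube at (3, 2) (footprint 5×5) is included at this height; Merging all regions: the regions partially overlap (shared area 68.75 mm²), so overlapping operands fuse into one piece — 1 connected region. The result has 1 disconnected region.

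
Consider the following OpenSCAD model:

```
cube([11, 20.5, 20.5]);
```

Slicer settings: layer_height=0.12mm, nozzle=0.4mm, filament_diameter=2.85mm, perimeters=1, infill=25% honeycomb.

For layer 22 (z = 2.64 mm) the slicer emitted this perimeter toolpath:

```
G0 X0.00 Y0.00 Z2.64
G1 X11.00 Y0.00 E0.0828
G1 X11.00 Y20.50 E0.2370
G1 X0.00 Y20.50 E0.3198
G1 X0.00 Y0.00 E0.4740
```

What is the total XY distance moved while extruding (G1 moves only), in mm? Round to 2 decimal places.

63.00 mm

Sum the Euclidean lengths of each G1 segment: total = 63.00 mm.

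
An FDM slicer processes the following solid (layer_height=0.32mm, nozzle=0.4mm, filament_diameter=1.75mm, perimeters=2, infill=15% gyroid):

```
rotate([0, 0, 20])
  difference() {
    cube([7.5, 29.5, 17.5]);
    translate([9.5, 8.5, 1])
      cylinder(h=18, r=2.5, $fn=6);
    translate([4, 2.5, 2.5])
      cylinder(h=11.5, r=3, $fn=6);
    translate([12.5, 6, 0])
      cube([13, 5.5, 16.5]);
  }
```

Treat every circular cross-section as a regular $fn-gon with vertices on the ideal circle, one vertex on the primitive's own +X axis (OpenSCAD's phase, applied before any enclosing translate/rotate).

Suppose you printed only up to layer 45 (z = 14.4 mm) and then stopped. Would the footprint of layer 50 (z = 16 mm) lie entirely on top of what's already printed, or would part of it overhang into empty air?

Compare the two slices. At z = 14.4: the 7.5×29.5 cube contributes its full rectangle (area 221.25 mm²); the r=2.5 cylinder at (9.5, 8.5) gives a regular 6-gon of circumradius 2.5 (constant along its height) (area = (6/2)·2.500²·sin(360°/6) = 16.24 mm²); the cylinder at (4, 2.5) does not reach this height (z outside [2.5, 14]); the cube at (12.5, 6) (footprint 13×5.5) is included at this height (area 71.50 mm²); Taking the first minus the rest: starting from the 7.5×29.5 cube (221.25 mm²), the r=2.5 cylinder at (9.5, 8.5) partially overlaps it — only the 0.43 mm² overlap (of its 16.24 mm²) is removed, clipping the outline; the 13×5.5 cube at (12.5, 6) misses the remaining region (no effect) — area = 220.82 mm²; (whole slice rotated 20° about Z — lengths, areas and connectivity unchanged). At z = 16: the 7.5×29.5 cube contributes its full rectangle (area 221.25 mm²); the r=2.5 cylinder at (9.5, 8.5) gives a regular 6-gon of circumradius 2.5 (constant along its height) (area = (6/2)·2.500²·sin(360°/6) = 16.24 mm²); the cylinder at (4, 2.5) does not reach this height (z outside [2.5, 14]); the 13×5.5 cube at (12.5, 6) contributes its full rectangle (area 71.50 mm²); After the difference (first − rest): starting from the 7.5×29.5 cube (221.25 mm²), the r=2.5 cylinder at (9.5, 8.5) partially overlaps it — only the 0.43 mm² overlap (of its 16.24 mm²) is removed, clipping the outline; the 13×5.5 cube at (12.5, 6) misses the remaining region (no effect) — area = 220.82 mm²; (rotated 20° about Z; rotation is an isometry so areas/perimeters/island counts are preserved). Checking containment: the cross-section at z = 16 is a subset of the cross-section at z = 14.4.

entirely on top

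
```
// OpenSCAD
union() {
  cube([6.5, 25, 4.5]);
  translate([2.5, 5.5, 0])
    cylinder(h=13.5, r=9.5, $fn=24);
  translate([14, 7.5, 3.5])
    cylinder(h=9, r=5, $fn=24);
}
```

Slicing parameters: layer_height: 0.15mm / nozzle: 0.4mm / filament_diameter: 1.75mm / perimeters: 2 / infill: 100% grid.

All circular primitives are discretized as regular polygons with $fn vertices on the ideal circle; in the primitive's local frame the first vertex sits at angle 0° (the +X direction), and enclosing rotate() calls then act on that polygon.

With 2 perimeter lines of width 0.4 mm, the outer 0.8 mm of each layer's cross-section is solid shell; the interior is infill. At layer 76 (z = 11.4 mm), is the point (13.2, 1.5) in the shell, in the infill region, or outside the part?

At z = 11.4 mm: the cube is not intersected at this z (z outside [0, 4.5]); the r=9.5 cylinder at (2.5, 5.5) contributes a regular 24-gon of circumradius 9.5; the cylinder at (14, 7.5): section is a regular 24-gon, circumradius r=5; Taking the union: the regions partially overlap (shared area 14.80 mm²), so overlapping operands fuse into one piece — 1 connected region. Overall, the cross-section is a single solid region. The nearest boundary edge runs (14.00, 2.50)→(12.71, 2.67); distance from the point to it = 1.10 mm. The point is not inside any of the regions above, so it lies outside the cross-section (1.10 mm from the nearest boundary).

outside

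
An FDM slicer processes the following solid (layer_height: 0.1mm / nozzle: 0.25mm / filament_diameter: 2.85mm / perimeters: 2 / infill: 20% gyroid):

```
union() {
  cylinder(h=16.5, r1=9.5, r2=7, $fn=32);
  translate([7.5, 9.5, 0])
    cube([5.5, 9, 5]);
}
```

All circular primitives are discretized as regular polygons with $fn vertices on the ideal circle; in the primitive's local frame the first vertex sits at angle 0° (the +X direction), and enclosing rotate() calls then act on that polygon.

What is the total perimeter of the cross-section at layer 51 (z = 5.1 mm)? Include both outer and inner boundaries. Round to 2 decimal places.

54.75 mm

At z = 5.1 mm: the cone contributes a regular 32-gon of circumradius 8.727 (interpolated between r1=9.5 and r2=7 at t=0.309) (perimeter = 2·32·8.727·sin(180°/32) = 54.75 mm); the cube at (7.5, 9.5) does not reach this height (z outside [0, 5]); Combining (union): only the cone is present, so the union is just that shape — boundary = 54.75 mm. Overall, the cross-section is a single solid region. Total boundary length (outer) = 54.75 mm.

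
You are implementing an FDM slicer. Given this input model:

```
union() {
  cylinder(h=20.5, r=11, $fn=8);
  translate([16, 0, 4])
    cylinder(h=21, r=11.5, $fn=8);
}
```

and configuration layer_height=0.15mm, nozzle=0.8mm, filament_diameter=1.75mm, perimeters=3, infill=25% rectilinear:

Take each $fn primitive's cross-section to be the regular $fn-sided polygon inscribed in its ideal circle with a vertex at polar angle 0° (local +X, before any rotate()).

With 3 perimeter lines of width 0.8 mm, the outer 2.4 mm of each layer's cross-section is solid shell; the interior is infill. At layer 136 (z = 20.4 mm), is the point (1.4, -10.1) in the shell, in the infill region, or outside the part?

shell

At z = 20.4 mm: the r=11 cylinder contributes a regular 8-gon of circumradius 11; the r=11.5 cylinder at (16, 0) gives a regular 8-gon of circumradius 11.5 (constant along its height); Taking the union: the regions partially overlap (shared area 51.00 mm²), so overlapping operands fuse into one piece — 1 connected region. Overall, the cross-section is a single solid region. The nearest boundary edge runs (7.73, -7.80)→(-0.00, -11.00); distance from the point to it = 0.30 mm. The point is inside the cross-section, 0.30 mm from the nearest boundary — within the 2.4 mm shell band (3 × 0.8).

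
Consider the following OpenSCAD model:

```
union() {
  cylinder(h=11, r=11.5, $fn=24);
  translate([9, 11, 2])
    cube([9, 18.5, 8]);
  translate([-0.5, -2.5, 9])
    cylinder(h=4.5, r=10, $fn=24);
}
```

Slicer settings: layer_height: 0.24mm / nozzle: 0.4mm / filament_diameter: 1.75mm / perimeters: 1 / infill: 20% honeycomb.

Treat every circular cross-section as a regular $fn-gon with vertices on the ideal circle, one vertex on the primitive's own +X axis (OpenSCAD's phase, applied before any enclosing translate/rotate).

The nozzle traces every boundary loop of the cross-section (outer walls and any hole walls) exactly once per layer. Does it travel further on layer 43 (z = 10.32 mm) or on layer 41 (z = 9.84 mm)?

layer 41 (z = 9.84 mm)

Layer 43 (z = 10.32): the cylinder: section is a regular 24-gon, circumradius r=11.5 (perimeter = 2·24·11.500·sin(180°/24) = 72.05 mm); the cube at (9, 11) does not reach this height (z outside [2, 10]); the cylinder at (-0.5, -2.5): section is a regular 24-gon, circumradius r=10 (perimeter = 2·24·10.000·sin(180°/24) = 62.65 mm); Combining (union): the regions partially overlap (shared area 296.60 mm²), so the edge portions inside another operand are dropped and the merged outline is re-measured after clipping — boundary = 73.38 mm. So its perimeter = 73.38 mm. Layer 41 (z = 9.84): the r=11.5 cylinder gives a regular 24-gon of circumradius 11.5 (constant along its height) (perimeter = 2·24·11.500·sin(180°/24) = 72.05 mm); the 9×18.5 cube at (9, 11) contributes its full rectangle (perimeter 55.00 mm); the r=10 cylinder at (-0.5, -2.5) gives a regular 24-gon of circumradius 10 (constant along its height) (perimeter = 2·24·10.000·sin(180°/24) = 62.65 mm); Merging all regions: the regions partially overlap (shared area 296.60 mm²), so the edge portions inside another operand are dropped and the merged outline is re-measured after clipping — boundary = 128.38 mm. So its perimeter = 128.38 mm. Layer 41 is larger (128.38 vs 73.38 mm).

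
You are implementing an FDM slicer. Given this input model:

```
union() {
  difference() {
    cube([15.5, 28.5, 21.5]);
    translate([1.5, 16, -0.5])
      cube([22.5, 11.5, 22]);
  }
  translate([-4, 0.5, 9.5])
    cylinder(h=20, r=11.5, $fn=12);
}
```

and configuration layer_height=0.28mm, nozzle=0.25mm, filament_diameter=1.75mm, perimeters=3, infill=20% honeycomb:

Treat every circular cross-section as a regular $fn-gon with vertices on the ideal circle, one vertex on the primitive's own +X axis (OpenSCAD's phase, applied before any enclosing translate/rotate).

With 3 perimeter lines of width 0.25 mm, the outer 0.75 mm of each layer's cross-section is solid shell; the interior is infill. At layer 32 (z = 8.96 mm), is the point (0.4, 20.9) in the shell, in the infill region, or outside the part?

shell

At z = 8.96 mm: the 15.5×28.5 cube contributes its full rectangle; the 22.5×11.5 cube at (1.5, 16) contributes its full rectangle; After the difference (first − rest): starting from the 15.5×28.5 cube, the 22.5×11.5 cube at (1.5, 16) partially overlaps it — only the 161.00 mm² overlap (of its 258.75 mm²) is removed, clipping the outline — 1 connected region; the cylinder at (-4, 0.5) is absent (z outside [9.5, 29.5]); Merging all regions: only that combined region is present, so the union is just that shape — 1 connected region. Overall, the cross-section is a single solid region. The nearest boundary edge runs (0.00, 0.00)→(0.00, 28.50); distance from the point to it = 0.40 mm. The point is inside the cross-section, 0.40 mm from the nearest boundary — within the 0.75 mm shell band (3 × 0.25).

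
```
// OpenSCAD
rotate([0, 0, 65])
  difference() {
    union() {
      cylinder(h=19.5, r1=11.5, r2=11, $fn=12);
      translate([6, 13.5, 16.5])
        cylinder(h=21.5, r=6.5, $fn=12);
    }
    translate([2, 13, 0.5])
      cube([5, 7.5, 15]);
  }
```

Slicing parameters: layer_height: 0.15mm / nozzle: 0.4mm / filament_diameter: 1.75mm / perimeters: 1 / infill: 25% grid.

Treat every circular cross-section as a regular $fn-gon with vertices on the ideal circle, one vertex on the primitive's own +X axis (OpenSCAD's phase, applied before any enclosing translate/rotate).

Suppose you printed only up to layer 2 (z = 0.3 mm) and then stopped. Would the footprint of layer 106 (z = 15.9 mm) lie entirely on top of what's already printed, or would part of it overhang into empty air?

Compare the two slices. At z = 0.3: the cone (r1=11.5→r2=11) has section circumradius 11.492 here — a regular 12-gon (area = (12/2)·11.492²·sin(360°/12) = 396.22 mm²); the cylinder at (6, 13.5) is absent (z outside [16.5, 38]); Combining (union): only the cone is present, so the union is just that shape — area = 396.22 mm²; the cube at (2, 13) is absent (z outside [0.5, 15.5]); After the difference (first − rest): none of the subtracted shapes is present at this height, so that combined region is unchanged — area = 396.22 mm²; (rotated 65° about Z; rotation is an isometry so areas/perimeters/island counts are preserved). At z = 15.9: the cone (r1=11.5→r2=11) has section circumradius 11.092 here — a regular 12-gon (area = (12/2)·11.092²·sin(360°/12) = 369.12 mm²); the cylinder at (6, 13.5) is absent (z outside [16.5, 38]); Merging all regions: only the cone is present, so the union is just that shape — area = 369.12 mm²; the cube at (2, 13) is absent (z outside [0.5, 15.5]); Taking the first minus the rest: none of the subtracted shapes is present at this height, so that combined region is unchanged — area = 369.12 mm²; (whole slice rotated 65° about Z — lengths, areas and connectivity unchanged). Checking containment: the cross-section at z = 15.9 is a subset of the cross-section at z = 0.3.

entirely on top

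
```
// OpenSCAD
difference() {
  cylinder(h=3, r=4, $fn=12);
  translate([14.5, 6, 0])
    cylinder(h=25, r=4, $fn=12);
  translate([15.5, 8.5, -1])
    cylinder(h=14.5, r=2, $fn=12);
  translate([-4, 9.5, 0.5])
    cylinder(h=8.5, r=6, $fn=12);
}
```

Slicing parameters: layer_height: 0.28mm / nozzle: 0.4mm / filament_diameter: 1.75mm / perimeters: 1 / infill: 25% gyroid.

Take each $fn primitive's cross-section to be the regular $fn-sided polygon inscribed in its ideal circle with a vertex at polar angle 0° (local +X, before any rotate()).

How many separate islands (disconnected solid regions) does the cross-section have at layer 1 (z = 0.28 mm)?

1

At z = 0.28 mm: the cylinder: section is a regular 12-gon, circumradius r=4; the r=4 cylinder at (14.5, 6) contributes a regular 12-gon of circumradius 4; the r=2 cylinder at (15.5, 8.5) contributes a regular 12-gon of circumradius 2; the cylinder at (-4, 9.5) is absent (z outside [0.5, 9]); Subtracting the remaining from the first: starting from the r=4 cylinder, the r=4 cylinder at (14.5, 6) misses the remaining region (no effect); the r=2 cylinder at (15.5, 8.5) misses the remaining region (no effect) — 1 connected region. Overall, the cross-section is a single solid region. Island count = 1.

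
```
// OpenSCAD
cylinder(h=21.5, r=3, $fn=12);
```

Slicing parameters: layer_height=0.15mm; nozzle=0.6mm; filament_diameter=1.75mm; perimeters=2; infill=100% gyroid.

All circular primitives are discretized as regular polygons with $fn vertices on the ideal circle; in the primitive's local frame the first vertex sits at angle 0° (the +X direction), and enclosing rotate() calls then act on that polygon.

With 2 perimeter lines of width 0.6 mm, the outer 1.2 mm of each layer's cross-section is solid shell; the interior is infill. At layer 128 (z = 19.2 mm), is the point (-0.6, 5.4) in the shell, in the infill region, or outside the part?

outside

At z = 19.2 mm: the r=3 cylinder gives a regular 12-gon of circumradius 3 (constant along its height). Overall, the cross-section is a single solid region. The nearest boundary edge runs (1.50, 2.60)→(0.00, 3.00); distance from the point to it = 2.47 mm. The point is not inside any of the regions above, so it lies outside the cross-section (2.47 mm from the nearest boundary).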